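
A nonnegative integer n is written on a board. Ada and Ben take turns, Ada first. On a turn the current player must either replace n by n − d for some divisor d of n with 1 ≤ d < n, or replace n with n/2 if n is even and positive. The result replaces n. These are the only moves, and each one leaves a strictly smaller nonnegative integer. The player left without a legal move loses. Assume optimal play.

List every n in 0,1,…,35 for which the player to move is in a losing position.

0, 1, 3, 5, 7, 9, 11, 13, 15, 17, 19, 21, 23, 25, 27, 29, 31, 33, 35

Build the W/L table. Terminal = L. A non-terminal position is W if it has a move to some L; otherwise it is L.
n=0: no move → L
n=1: no move → L
n=2: reaches L-position 1 → W
n=3: only reaches 2(W), which is W → L
n=4: reaches L-position 3 → W
n=5: only reaches 4(W), which is W → L
n=6: reaches L-position 3 → W
n=7: only reaches 6(W), which is W → L
n=8: reaches L-position 7 → W
n=9: only reaches 6(W), 8(W), all W → L
n=10: reaches L-position 5 → W
n=11: only reaches 10(W), which is W → L
n=12: reaches L-position 9 → W
n=13: only reaches 12(W), which is W → L
n=14: reaches L-position 7 → W
n=15: only reaches 10(W), 12(W), 14(W), all W → L
n=16: reaches L-position 15 → W
n=17: only reaches 16(W), which is W → L
n=18: reaches L-position 9 → W
n=19: only reaches 18(W), which is W → L
n=20: reaches L-position 15 → W
n=21: only reaches 14(W), 18(W), 20(W), all W → L
n=22: reaches L-position 11 → W
n=23: only reaches 22(W), which is W → L
n=24: reaches L-position 21 → W
n=25: only reaches 20(W), 24(W), all W → L
n=26: reaches L-position 13 → W
n=27: only reaches 18(W), 24(W), 26(W), all W → L
n=28: reaches L-position 21 → W
n=29: only reaches 28(W), which is W → L
n=30: reaches L-position 15 → W
n=31: only reaches 30(W), which is W → L
n=32: reaches L-position 31 → W
n=33: only reaches 22(W), 30(W), 32(W), all W → L
n=34: reaches L-position 17 → W
n=35: only reaches 28(W), 30(W), 34(W), all W → L
Reading off the rows marked L gives the requested list; there are 19 such values of n.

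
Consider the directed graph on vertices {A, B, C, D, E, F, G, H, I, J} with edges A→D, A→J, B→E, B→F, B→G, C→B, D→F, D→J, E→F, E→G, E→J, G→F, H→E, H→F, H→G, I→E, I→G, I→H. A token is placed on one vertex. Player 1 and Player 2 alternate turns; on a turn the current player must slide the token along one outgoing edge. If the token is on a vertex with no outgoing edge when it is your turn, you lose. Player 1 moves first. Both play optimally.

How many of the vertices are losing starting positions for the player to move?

Use the standard recursion: the mover loses at a terminal position; elsewhere, the mover wins exactly when some move hands the opponent an L position.
Every edge goes from a vertex to one that appears earlier in the order F, J, G, E, B, H, D, I, A, C, so processing vertices in that order labels each vertex after all of its successors.
F: no outgoing edge → L
J: no outgoing edge → L
G: reaches L-position F → W
E: reaches L-position J → W
B: reaches L-position F → W
H: reaches L-position F → W
D: reaches L-position J → W
I: only reaches H(W), E(W), G(W), all W → L
A: reaches L-position J → W
C: only reaches B(W), which is W → L
The L vertices are C, F, I, J; that is 4 in all.

4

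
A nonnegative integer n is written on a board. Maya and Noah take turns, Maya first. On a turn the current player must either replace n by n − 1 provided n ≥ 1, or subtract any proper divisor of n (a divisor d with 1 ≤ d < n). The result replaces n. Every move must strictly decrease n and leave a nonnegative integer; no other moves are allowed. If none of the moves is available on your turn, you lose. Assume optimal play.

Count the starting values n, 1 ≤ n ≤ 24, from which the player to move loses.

Positions with no move are L. A position that does have a move is losing for the player to move precisely when every available move leads to a winning position for the opponent. Fill in the labels:
n=0: no move → L
n=1: reaches L-position 0 → W
n=2: only reaches 1(W), which is W → L
n=3: reaches L-position 2 → W
n=4: reaches L-position 2 → W
n=5: only reaches 4(W), which is W → L
n=6: reaches L-position 5 → W
n=7: only reaches 6(W), which is W → L
n=8: reaches L-position 7 → W
n=9: only reaches 6(W), 8(W), all W → L
n=10: reaches L-position 5 → W
n=11: only reaches 10(W), which is W → L
n=12: reaches L-position 9 → W
n=13: only reaches 12(W), which is W → L
n=14: reaches L-position 7 → W
n=15: only reaches 10(W), 12(W), 14(W), all W → L
n=16: reaches L-position 15 → W
n=17: only reaches 16(W), which is W → L
n=18: reaches L-position 9 → W
n=19: only reaches 18(W), which is W → L
n=20: reaches L-position 15 → W
n=21: only reaches 14(W), 18(W), 20(W), all W → L
n=22: reaches L-position 11 → W
n=23: only reaches 22(W), which is W → L
n=24: reaches L-position 21 → W
L entries with 1 ≤ n ≤ 24 (n=0 is outside the asked range and is not counted): n = 2, 5, 7, 9, 11, 13, 15, 17, 19, 21, 23; that makes 11.

11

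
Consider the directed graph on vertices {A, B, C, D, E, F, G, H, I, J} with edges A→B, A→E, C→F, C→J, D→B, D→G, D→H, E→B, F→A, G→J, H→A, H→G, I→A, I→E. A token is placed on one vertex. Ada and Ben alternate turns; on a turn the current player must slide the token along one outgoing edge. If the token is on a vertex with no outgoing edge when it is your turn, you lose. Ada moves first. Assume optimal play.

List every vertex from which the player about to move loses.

B, F, H, I, J

Classify positions by backward induction: terminal positions (no move available) are L. From any other position, the mover wins iff some move reaches an L.
Every edge goes from a vertex to one that appears earlier in the order J, B, G, E, A, H, I, D, F, C, so processing vertices in that order labels each vertex after all of its successors.
J: no outgoing edge → L
B: no outgoing edge → L
G: reaches L-position J → W
E: reaches L-position B → W
A: reaches L-position B → W
H: only reaches A(W), G(W), all W → L
I: only reaches A(W), E(W), all W → L
D: reaches L-position H → W
F: only reaches A(W), which is W → L
C: reaches L-position F → W
Reading off the rows marked L gives the requested list; there are 5 such vertices.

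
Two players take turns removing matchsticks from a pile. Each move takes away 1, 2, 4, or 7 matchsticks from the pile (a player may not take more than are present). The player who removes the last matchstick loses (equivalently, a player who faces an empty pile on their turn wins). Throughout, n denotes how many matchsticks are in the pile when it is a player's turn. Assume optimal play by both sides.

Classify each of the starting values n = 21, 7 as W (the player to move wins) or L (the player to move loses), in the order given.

21: W, 7: L

Label each position W (a win for the player to move) or L (a loss). A position with no legal move is W; any other position is W exactly when some move reaches an L, and L when every move reaches a W.
n=0: no move; the opponent has just taken the last matchstick and therefore loses → W
n=1: →0(W) only, which is W, so L
n=2: →1(L), so W
n=3: →1(L), so W
n=4: →3(W), 2(W), 0(W) — all W, so L
n=5: →4(L), so W
n=6: →4(L), so W
n=7: →6(W), 5(W), 3(W), 0(W) — all W, so L
n=8: →7(L), so W
n=9: →7(L), so W
n=10: →9(W), 8(W), 6(W), 3(W) — all W, so L
n=11: →10(L), so W
n=12: →10(L), so W
n=13: →12(W), 11(W), 9(W), 6(W) — all W, so L
n=14: →13(L), so W
n=15: →13(L), so W
n=16: →15(W), 14(W), 12(W), 9(W) — all W, so L
n=17: →16(L), so W
n=18: →16(L), so W
n=19: →18(W), 17(W), 15(W), 12(W) — all W, so L
n=20: →19(L), so W
n=21: →19(L), so W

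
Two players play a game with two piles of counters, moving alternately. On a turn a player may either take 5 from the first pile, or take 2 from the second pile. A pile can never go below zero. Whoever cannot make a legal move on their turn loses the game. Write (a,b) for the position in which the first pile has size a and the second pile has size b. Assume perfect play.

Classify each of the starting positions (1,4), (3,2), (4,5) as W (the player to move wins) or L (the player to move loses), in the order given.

(1,4): L, (3,2): W, (4,5): L

Label each position W (a win for the player to move) or L (a loss). A position with no legal move is L; any other position is W exactly when some move reaches an L, and L when every move reaches a W.
No move ever increases a pile, so every position that can arise here has a ≤ 4 and b ≤ 5; it is enough to label the cells with 0 ≤ a ≤ 4 and 0 ≤ b ≤ 5.
Every move lowers a or b (never raises either), so fill the grid row by row in increasing a, and left to right within a row: each cell's successors are then already labelled.
      b=0  b=1  b=2  b=3  b=4  b=5
a=0:    L    L    W    W    L    L
a=1:    L    L    W    W    L    L
a=2:    L    L    W    W    L    L
a=3:    L    L    W    W    L    L
a=4:    L    L    W    W    L    L
Cells with no legal move (terminal, hence L): (0,0), (0,1), (1,0), (1,1), (2,0), (2,1), (3,0), (3,1), (4,0), (4,1).
The remaining L cells, each justified by listing all of its moves:
(0,4): →(0,2)(W) only, which is W, so L
(0,5): →(0,3)(W) only, which is W, so L
(1,4): →(1,2)(W) only, which is W, so L
(1,5): →(1,3)(W) only, which is W, so L
(2,4): →(2,2)(W) only, which is W, so L
(2,5): →(2,3)(W) only, which is W, so L
(3,4): →(3,2)(W) only, which is W, so L
(3,5): →(3,3)(W) only, which is W, so L
(4,4): →(4,2)(W) only, which is W, so L
(4,5): →(4,3)(W) only, which is W, so L
Every other cell has at least one move into one of the L cells above, so it is W.
(1,4): one of the L cells justified above, so L
(3,2): the move to (3,0) reaches an L cell, so W
(4,5): one of the L cells justified above, so L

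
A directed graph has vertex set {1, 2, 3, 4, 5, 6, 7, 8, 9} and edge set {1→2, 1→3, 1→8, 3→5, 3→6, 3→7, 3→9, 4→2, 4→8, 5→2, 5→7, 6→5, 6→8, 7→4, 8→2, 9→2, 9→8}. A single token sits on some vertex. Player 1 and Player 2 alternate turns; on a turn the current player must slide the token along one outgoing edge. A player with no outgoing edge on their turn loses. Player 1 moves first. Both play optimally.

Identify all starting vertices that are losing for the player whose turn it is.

Positions with no move are L. A position that does have a move is losing for the player to move precisely when every available move leads to a winning position for the opponent. Fill in the labels:
Every edge goes from a vertex to one that appears earlier in the order 2, 8, 4, 7, 5, 6, 9, 3, 1, so processing vertices in that order labels each vertex after all of its successors.
2: no outgoing edge → L
8: W (go to 2, an L position)
4: W (go to 2, an L position)
7: L (sole option 4(W) is W)
5: W (go to 7, an L position)
6: L (options 5(W), 8(W) are all W)
9: W (go to 2, an L position)
3: W (go to 6, an L position)
1: W (go to 2, an L position)
The losing starting vertices are exactly the entries labelled L in this table (3 of them).

2, 6, 7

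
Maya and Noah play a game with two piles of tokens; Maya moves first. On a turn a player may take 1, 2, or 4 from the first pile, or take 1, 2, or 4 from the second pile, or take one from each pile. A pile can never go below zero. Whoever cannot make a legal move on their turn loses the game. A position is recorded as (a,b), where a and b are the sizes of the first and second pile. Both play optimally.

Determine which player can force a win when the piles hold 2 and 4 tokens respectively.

Build the W/L table. Terminal = L. A non-terminal position is W if it has a move to some L; otherwise it is L.
No move ever increases a pile, so every position that can arise here has a ≤ 2 and b ≤ 4; it is enough to label the cells with 0 ≤ a ≤ 2 and 0 ≤ b ≤ 4.
Every move lowers a or b (never raises either), so fill the grid row by row in increasing a, and left to right within a row: each cell's successors are then already labelled.
      b=0  b=1  b=2  b=3  b=4
a=0:    L    W    W    L    W
a=1:    W    W    L    W    W
a=2:    W    L    W    W    L
Cells with no legal move (terminal, hence L): (0,0).
The remaining L cells, each justified by listing all of its moves:
(0,3): moves to (0,2)(W), (0,1)(W); every one is W ⇒ L
(1,2): moves to (0,2)(W), (1,1)(W), (1,0)(W), (0,1)(W); every one is W ⇒ L
(2,1): moves to (1,1)(W), (0,1)(W), (2,0)(W), (1,0)(W); every one is W ⇒ L
(2,4): moves to (1,4)(W), (0,4)(W), (2,3)(W), (2,2)(W), (2,0)(W), (1,3)(W); every one is W ⇒ L
Every other cell has at least one move into one of the L cells above, so it is W.
The starting position (2,4) is L: whatever Maya does, the opponent receives a W position.

Noah wins.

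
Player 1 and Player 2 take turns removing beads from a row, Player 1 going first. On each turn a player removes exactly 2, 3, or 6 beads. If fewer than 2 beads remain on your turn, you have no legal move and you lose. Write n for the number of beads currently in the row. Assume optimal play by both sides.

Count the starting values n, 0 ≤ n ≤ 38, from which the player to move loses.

14

Work bottom-up. With no move the player to move loses. Otherwise the position is W if at least one move leads to an L position for the opponent, and L if every move leads to a W.
n=0: no move → L
n=1: no move → L
n=2: W (go to 0, an L position)
n=3: W (go to 1, an L position)
n=4: W (go to 1, an L position)
n=5: L (options 3(W), 2(W) are all W)
n=6: W (go to 0, an L position)
n=7: W (go to 5, an L position)
n=8: W (go to 5, an L position)
n=9: L (options 7(W), 6(W), 3(W) are all W)
n=10: L (options 8(W), 7(W), 4(W) are all W)
n=11: W (go to 9, an L position)
n=12: W (go to 10, an L position)
n=13: W (go to 10, an L position)
n=14: L (options 12(W), 11(W), 8(W) are all W)
n=15: W (go to 9, an L position)
n=16: W (go to 14, an L position)
n=17: W (go to 14, an L position)
n=18: L (options 16(W), 15(W), 12(W) are all W)
n=19: L (options 17(W), 16(W), 13(W) are all W)
n=20: W (go to 18, an L position)
n=21: W (go to 19, an L position)
n=22: W (go to 19, an L position)
n=23: L (options 21(W), 20(W), 17(W) are all W)
n=24: W (go to 18, an L position)
n=25: W (go to 23, an L position)
n=26: W (go to 23, an L position)
n=27: L (options 25(W), 24(W), 21(W) are all W)
n=28: L (options 26(W), 25(W), 22(W) are all W)
n=29: W (go to 27, an L position)
n=30: W (go to 28, an L position)
n=31: W (go to 28, an L position)
n=32: L (options 30(W), 29(W), 26(W) are all W)
n=33: W (go to 27, an L position)
n=34: W (go to 32, an L position)
n=35: W (go to 32, an L position)
n=36: L (options 34(W), 33(W), 30(W) are all W)
n=37: L (options 35(W), 34(W), 31(W) are all W)
n=38: W (go to 36, an L position)
L entries with 0 ≤ n ≤ 38: n = 0, 1, 5, 9, 10, 14, 18, 19, 23, 27, 28, 32, 36, 37; that makes 14.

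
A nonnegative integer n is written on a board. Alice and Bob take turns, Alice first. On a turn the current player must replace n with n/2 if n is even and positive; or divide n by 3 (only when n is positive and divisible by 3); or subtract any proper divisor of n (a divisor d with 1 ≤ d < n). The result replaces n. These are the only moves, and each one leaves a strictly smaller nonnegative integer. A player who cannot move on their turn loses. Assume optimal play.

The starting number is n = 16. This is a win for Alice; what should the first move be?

Use the standard recursion: the mover loses at a terminal position; elsewhere, the mover wins exactly when some move hands the opponent an L position.
n=0: no move → L
n=1: no move → L
n=2: →1(L), so W
n=3: →1(L), so W
n=4: →2(W), 3(W) — all W, so L
n=5: →4(L), so W
n=6: →4(L), so W
n=7: →6(W) only, which is W, so L
n=8: →4(L), so W
n=9: →3(W), 6(W), 8(W) — all W, so L
n=10: →9(L), so W
n=11: →10(W) only, which is W, so L
n=12: →4(L), so W
n=13: →12(W) only, which is W, so L
n=14: →7(L), so W
n=15: →5(W), 10(W), 12(W), 14(W) — all W, so L
n=16: →15(L), so W
From 16, the L positions reachable in one move are: 15.

Move to 15.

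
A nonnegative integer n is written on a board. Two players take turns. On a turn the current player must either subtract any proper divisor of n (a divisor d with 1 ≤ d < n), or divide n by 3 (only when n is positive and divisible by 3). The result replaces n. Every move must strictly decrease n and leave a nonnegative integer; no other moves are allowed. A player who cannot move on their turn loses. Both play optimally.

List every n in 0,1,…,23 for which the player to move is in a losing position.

0, 1, 4, 7, 9, 11, 13, 15, 17, 19, 23

Positions with no move are L. A position that does have a move is losing for the player to move precisely when every available move leads to a winning position for the opponent. Fill in the labels:
n=0: no move → L
n=1: no move → L
n=2: →1(L), so W
n=3: →1(L), so W
n=4: →2(W), 3(W) — all W, so L
n=5: →4(L), so W
n=6: →4(L), so W
n=7: →6(W) only, which is W, so L
n=8: →4(L), so W
n=9: →3(W), 6(W), 8(W) — all W, so L
n=10: →9(L), so W
n=11: →10(W) only, which is W, so L
n=12: →4(L), so W
n=13: →12(W) only, which is W, so L
n=14: →7(L), so W
n=15: →5(W), 10(W), 12(W), 14(W) — all W, so L
n=16: →15(L), so W
n=17: →16(W) only, which is W, so L
n=18: →9(L), so W
n=19: →18(W) only, which is W, so L
n=20: →15(L), so W
n=21: →7(L), so W
n=22: →11(L), so W
n=23: →22(W) only, which is W, so L
Reading off the rows marked L gives the requested list; there are 11 such values of n.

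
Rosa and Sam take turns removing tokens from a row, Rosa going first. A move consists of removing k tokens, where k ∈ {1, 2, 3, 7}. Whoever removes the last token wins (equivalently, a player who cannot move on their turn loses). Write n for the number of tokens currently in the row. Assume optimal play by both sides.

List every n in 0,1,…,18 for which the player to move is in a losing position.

0, 4, 8, 12, 16

Positions with no move are L. A position that does have a move is losing for the player to move precisely when every available move leads to a winning position for the opponent. Fill in the labels:
n=0: no move → L
n=1: can move to 0, which is L ⇒ W
n=2: can move to 0, which is L ⇒ W
n=3: can move to 0, which is L ⇒ W
n=4: moves to 3(W), 2(W), 1(W); every one is W ⇒ L
n=5: can move to 4, which is L ⇒ W
n=6: can move to 4, which is L ⇒ W
n=7: can move to 4, which is L ⇒ W
n=8: moves to 7(W), 6(W), 5(W), 1(W); every one is W ⇒ L
n=9: can move to 8, which is L ⇒ W
n=10: can move to 8, which is L ⇒ W
n=11: can move to 8, which is L ⇒ W
n=12: moves to 11(W), 10(W), 9(W), 5(W); every one is W ⇒ L
n=13: can move to 12, which is L ⇒ W
n=14: can move to 12, which is L ⇒ W
n=15: can move to 12, which is L ⇒ W
n=16: moves to 15(W), 14(W), 13(W), 9(W); every one is W ⇒ L
n=17: can move to 16, which is L ⇒ W
n=18: can move to 16, which is L ⇒ W
Reading off the rows marked L gives the requested list; there are 5 such values of n.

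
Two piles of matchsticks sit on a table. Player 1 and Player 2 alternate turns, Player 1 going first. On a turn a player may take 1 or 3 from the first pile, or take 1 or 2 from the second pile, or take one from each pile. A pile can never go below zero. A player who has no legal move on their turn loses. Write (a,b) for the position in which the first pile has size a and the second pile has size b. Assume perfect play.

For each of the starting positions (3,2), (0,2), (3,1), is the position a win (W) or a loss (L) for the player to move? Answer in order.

(3,2): L, (0,2): W, (3,1): W

Use the standard recursion: the mover loses at a terminal position; elsewhere, the mover wins exactly when some move hands the opponent an L position.
No move ever increases a pile, so every position that can arise here has a ≤ 3 and b ≤ 2; it is enough to label the cells with 0 ≤ a ≤ 3 and 0 ≤ b ≤ 2.
Every move lowers a or b (never raises either), so fill the grid row by row in increasing a, and left to right within a row: each cell's successors are then already labelled.
      b=0  b=1  b=2
a=0:    L    W    W
a=1:    W    W    L
a=2:    L    W    W
a=3:    W    W    L
Cells with no legal move (terminal, hence L): (0,0).
The remaining L cells, each justified by listing all of its moves:
(1,2): moves to (0,2)(W), (1,1)(W), (1,0)(W), (0,1)(W); every one is W ⇒ L
(2,0): the only move is to (1,0)(W), a W ⇒ L
(3,2): moves to (2,2)(W), (0,2)(W), (3,1)(W), (3,0)(W), (2,1)(W); every one is W ⇒ L
Every other cell has at least one move into one of the L cells above, so it is W.
(3,2): one of the L cells justified above, so L
(0,2): the move to (0,0) reaches an L cell, so W
(3,1): the move to (2,0) reaches an L cell, so W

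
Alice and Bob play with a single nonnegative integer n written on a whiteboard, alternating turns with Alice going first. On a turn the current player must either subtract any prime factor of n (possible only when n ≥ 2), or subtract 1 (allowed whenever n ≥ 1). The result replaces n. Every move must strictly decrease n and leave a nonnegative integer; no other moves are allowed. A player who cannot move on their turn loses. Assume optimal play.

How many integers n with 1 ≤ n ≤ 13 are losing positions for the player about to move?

Classify positions by backward induction: terminal positions (no move available) are L. From any other position, the mover wins iff some move reaches an L.
n=0: no move → L
n=1: reaches L-position 0 → W
n=2: reaches L-position 0 → W
n=3: reaches L-position 0 → W
n=4: only reaches 2(W), 3(W), all W → L
n=5: reaches L-position 0 → W
n=6: reaches L-position 4 → W
n=7: reaches L-position 0 → W
n=8: only reaches 6(W), 7(W), all W → L
n=9: reaches L-position 8 → W
n=10: reaches L-position 8 → W
n=11: reaches L-position 0 → W
n=12: only reaches 9(W), 10(W), 11(W), all W → L
n=13: reaches L-position 0 → W
L entries with 1 ≤ n ≤ 13 (n=0 is outside the asked range and is not counted): n = 4, 8, 12; that makes 3.

3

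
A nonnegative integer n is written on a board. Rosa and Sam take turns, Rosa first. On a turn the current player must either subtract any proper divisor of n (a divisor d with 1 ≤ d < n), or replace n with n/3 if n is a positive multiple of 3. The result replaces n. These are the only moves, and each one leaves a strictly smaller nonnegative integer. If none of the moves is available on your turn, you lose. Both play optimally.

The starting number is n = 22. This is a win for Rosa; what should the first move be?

Positions with no move are L. A position that does have a move is losing for the player to move precisely when every available move leads to a winning position for the opponent. Fill in the labels:
n=0: no move → L
n=1: no move → L
n=2: →1(L), so W
n=3: →1(L), so W
n=4: →2(W), 3(W) — all W, so L
n=5: →4(L), so W
n=6: →4(L), so W
n=7: →6(W) only, which is W, so L
n=8: →4(L), so W
n=9: →3(W), 6(W), 8(W) — all W, so L
n=10: →9(L), so W
n=11: →10(W) only, which is W, so L
n=12: →4(L), so W
n=13: →12(W) only, which is W, so L
n=14: →7(L), so W
n=15: →5(W), 10(W), 12(W), 14(W) — all W, so L
n=16: →15(L), so W
n=17: →16(W) only, which is W, so L
n=18: →9(L), so W
n=19: →18(W) only, which is W, so L
n=20: →15(L), so W
n=21: →7(L), so W
n=22: →11(L), so W
From 22, the L positions reachable in one move are: 11.

Move to 11.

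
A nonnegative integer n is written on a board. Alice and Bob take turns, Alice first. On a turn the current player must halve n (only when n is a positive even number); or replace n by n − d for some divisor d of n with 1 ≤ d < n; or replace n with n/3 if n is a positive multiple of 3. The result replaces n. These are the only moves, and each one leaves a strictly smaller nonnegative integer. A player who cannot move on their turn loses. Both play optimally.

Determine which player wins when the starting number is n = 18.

Classify positions by backward induction: terminal positions (no move available) are L. From any other position, the mover wins iff some move reaches an L.
n=0: no move → L
n=1: no move → L
n=2: can move to 1, which is L ⇒ W
n=3: can move to 1, which is L ⇒ W
n=4: moves to 2(W), 3(W); every one is W ⇒ L
n=5: can move to 4, which is L ⇒ W
n=6: can move to 4, which is L ⇒ W
n=7: the only move is to 6(W), a W ⇒ L
n=8: can move to 4, which is L ⇒ W
n=9: moves to 3(W), 6(W), 8(W); every one is W ⇒ L
n=10: can move to 9, which is L ⇒ W
n=11: the only move is to 10(W), a W ⇒ L
n=12: can move to 4, which is L ⇒ W
n=13: the only move is to 12(W), a W ⇒ L
n=14: can move to 7, which is L ⇒ W
n=15: moves to 5(W), 10(W), 12(W), 14(W); every one is W ⇒ L
n=16: can move to 15, which is L ⇒ W
n=17: the only move is to 16(W), a W ⇒ L
n=18: can move to 9, which is L ⇒ W
The starting position 18 is W: Alice should move to 9, handing over an L position.

Alice wins.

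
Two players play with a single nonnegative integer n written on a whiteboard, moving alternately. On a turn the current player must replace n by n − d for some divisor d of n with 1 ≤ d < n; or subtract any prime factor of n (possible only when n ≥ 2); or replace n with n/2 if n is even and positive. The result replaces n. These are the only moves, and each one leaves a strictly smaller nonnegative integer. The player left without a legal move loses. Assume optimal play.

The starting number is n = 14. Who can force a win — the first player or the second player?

The second player wins.

Positions with no move are L. A position that does have a move is losing for the player to move precisely when every available move leads to a winning position for the opponent. Fill in the labels:
n=0: no move → L
n=1: no move → L
n=2: →0(L), so W
n=3: →0(L), so W
n=4: →2(W), 3(W) — all W, so L
n=5: →0(L), so W
n=6: →4(L), so W
n=7: →0(L), so W
n=8: →4(L), so W
n=9: →6(W), 8(W) — all W, so L
n=10: →9(L), so W
n=11: →0(L), so W
n=12: →9(L), so W
n=13: →0(L), so W
n=14: →7(W), 12(W), 13(W) — all W, so L
The starting position 14 is L: whatever the player to move does, the opponent receives a W position.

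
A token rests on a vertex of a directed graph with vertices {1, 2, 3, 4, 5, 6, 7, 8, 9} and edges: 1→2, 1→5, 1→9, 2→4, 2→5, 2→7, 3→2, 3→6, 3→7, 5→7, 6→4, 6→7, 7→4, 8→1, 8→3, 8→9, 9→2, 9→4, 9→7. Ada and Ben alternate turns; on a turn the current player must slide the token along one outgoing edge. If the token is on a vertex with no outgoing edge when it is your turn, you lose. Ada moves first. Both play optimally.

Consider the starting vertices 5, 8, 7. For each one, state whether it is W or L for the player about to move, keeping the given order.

5: L, 8: W, 7: W

Use the standard recursion: the mover loses at a terminal position; elsewhere, the mover wins exactly when some move hands the opponent an L position.
Every edge goes from a vertex to one that appears earlier in the order 4, 7, 5, 2, 9, 6, 3, 1, 8, so processing vertices in that order labels each vertex after all of its successors.
4: no outgoing edge → L
7: →4(L), so W
5: →7(W) only, which is W, so L
2: →5(L), so W
9: →4(L), so W
6: →4(L), so W
3: →6(W), 2(W), 7(W) — all W, so L
1: →5(L), so W
8: →3(L), so W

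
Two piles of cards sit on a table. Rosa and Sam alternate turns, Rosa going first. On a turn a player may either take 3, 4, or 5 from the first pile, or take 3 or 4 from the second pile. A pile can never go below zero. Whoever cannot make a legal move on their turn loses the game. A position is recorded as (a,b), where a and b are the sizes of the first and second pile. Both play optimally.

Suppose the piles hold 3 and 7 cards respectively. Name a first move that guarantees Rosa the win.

Move to (0,7).

Compute win/loss labels from the base case upward. A position with no move is L. Any other position is W if it can reach an L in one move, else L.
No move ever increases a pile, so every position that can arise here has a ≤ 3 and b ≤ 7; it is enough to label the cells with 0 ≤ a ≤ 3 and 0 ≤ b ≤ 7.
Every move lowers a or b (never raises either), so fill the grid row by row in increasing a, and left to right within a row: each cell's successors are then already labelled.
      b=0  b=1  b=2  b=3  b=4  b=5  b=6  b=7
a=0:    L    L    L    W    W    W    W    L
a=1:    L    L    L    W    W    W    W    L
a=2:    L    L    L    W    W    W    W    L
a=3:    W    W    W    L    L    L    W    W
Cells with no legal move (terminal, hence L): (0,0), (0,1), (0,2), (1,0), (1,1), (1,2), (2,0), (2,1), (2,2).
The remaining L cells, each justified by listing all of its moves:
(0,7): only reaches (0,4)(W), (0,3)(W), all W → L
(1,7): only reaches (1,4)(W), (1,3)(W), all W → L
(2,7): only reaches (2,4)(W), (2,3)(W), all W → L
(3,3): only reaches (0,3)(W), (3,0)(W), all W → L
(3,4): only reaches (0,4)(W), (3,1)(W), (3,0)(W), all W → L
(3,5): only reaches (0,5)(W), (3,2)(W), (3,1)(W), all W → L
Every other cell has at least one move into one of the L cells above, so it is W.
From (3,7), the L positions reachable in one move are: (0,7), (3,4), (3,3). Any move reaching one of these is winning.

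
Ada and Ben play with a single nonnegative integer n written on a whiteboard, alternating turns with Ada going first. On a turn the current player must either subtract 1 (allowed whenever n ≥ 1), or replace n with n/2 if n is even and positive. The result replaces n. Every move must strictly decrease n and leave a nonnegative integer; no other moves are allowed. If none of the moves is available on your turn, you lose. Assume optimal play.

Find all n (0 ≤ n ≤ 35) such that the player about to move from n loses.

Label each position W (a win for the player to move) or L (a loss). A position with no legal move is L; any other position is W exactly when some move reaches an L, and L when every move reaches a W.
n=0: no move → L
n=1: reaches L-position 0 → W
n=2: only reaches 1(W), which is W → L
n=3: reaches L-position 2 → W
n=4: reaches L-position 2 → W
n=5: only reaches 4(W), which is W → L
n=6: reaches L-position 5 → W
n=7: only reaches 6(W), which is W → L
n=8: reaches L-position 7 → W
n=9: only reaches 8(W), which is W → L
n=10: reaches L-position 5 → W
n=11: only reaches 10(W), which is W → L
n=12: reaches L-position 11 → W
n=13: only reaches 12(W), which is W → L
n=14: reaches L-position 7 → W
n=15: only reaches 14(W), which is W → L
n=16: reaches L-position 15 → W
n=17: only reaches 16(W), which is W → L
n=18: reaches L-position 9 → W
n=19: only reaches 18(W), which is W → L
n=20: reaches L-position 19 → W
n=21: only reaches 20(W), which is W → L
n=22: reaches L-position 11 → W
n=23: only reaches 22(W), which is W → L
n=24: reaches L-position 23 → W
n=25: only reaches 24(W), which is W → L
n=26: reaches L-position 13 → W
n=27: only reaches 26(W), which is W → L
n=28: reaches L-position 27 → W
n=29: only reaches 28(W), which is W → L
n=30: reaches L-position 15 → W
n=31: only reaches 30(W), which is W → L
n=32: reaches L-position 31 → W
n=33: only reaches 32(W), which is W → L
n=34: reaches L-position 17 → W
n=35: only reaches 34(W), which is W → L
The losing starting values of n are exactly the entries labelled L in this table (18 of them).

0, 2, 5, 7, 9, 11, 13, 15, 17, 19, 21, 23, 25, 27, 29, 31, 33, 35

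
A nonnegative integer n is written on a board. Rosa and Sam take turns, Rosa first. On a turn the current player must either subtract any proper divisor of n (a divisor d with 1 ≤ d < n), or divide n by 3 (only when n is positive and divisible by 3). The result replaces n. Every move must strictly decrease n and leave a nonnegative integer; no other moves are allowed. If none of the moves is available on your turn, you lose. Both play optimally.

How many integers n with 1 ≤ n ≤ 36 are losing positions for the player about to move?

14

Use the standard recursion: the mover loses at a terminal position; elsewhere, the mover wins exactly when some move hands the opponent an L position.
n=0: no move → L
n=1: no move → L
n=2: W (go to 1, an L position)
n=3: W (go to 1, an L position)
n=4: L (options 2(W), 3(W) are all W)
n=5: W (go to 4, an L position)
n=6: W (go to 4, an L position)
n=7: L (sole option 6(W) is W)
n=8: W (go to 4, an L position)
n=9: L (options 3(W), 6(W), 8(W) are all W)
n=10: W (go to 9, an L position)
n=11: L (sole option 10(W) is W)
n=12: W (go to 4, an L position)
n=13: L (sole option 12(W) is W)
n=14: W (go to 7, an L position)
n=15: L (options 5(W), 10(W), 12(W), 14(W) are all W)
n=16: W (go to 15, an L position)
n=17: L (sole option 16(W) is W)
n=18: W (go to 9, an L position)
n=19: L (sole option 18(W) is W)
n=20: W (go to 15, an L position)
n=21: W (go to 7, an L position)
n=22: W (go to 11, an L position)
n=23: L (sole option 22(W) is W)
n=24: W (go to 23, an L position)
n=25: L (options 20(W), 24(W) are all W)
n=26: W (go to 13, an L position)
n=27: W (go to 9, an L position)
n=28: L (options 14(W), 21(W), 24(W), 26(W), 27(W) are all W)
n=29: W (go to 28, an L position)
n=30: W (go to 15, an L position)
n=31: L (sole option 30(W) is W)
n=32: W (go to 28, an L position)
n=33: W (go to 11, an L position)
n=34: W (go to 17, an L position)
n=35: W (go to 28, an L position)
n=36: L (options 12(W), 18(W), 24(W), 27(W), 30(W), 32(W), 33(W), 34(W), 35(W) are all W)
L entries with 1 ≤ n ≤ 36 (n=0 is outside the asked range and is not counted): n = 1, 4, 7, 9, 11, 13, 15, 17, 19, 23, 25, 28, 31, 36; that makes 14.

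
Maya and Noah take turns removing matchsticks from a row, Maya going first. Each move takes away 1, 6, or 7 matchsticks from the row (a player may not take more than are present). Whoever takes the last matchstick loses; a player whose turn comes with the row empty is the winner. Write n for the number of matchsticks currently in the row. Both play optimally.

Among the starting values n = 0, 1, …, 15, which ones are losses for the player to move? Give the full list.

1, 3, 5, 13, 15

Classify positions by backward induction: terminal positions (no move available) are W. From any other position, the mover wins iff some move reaches an L.
n=0: no move; the opponent has just taken the last matchstick and therefore loses → W
n=1: only reaches 0(W), which is W → L
n=2: reaches L-position 1 → W
n=3: only reaches 2(W), which is W → L
n=4: reaches L-position 3 → W
n=5: only reaches 4(W), which is W → L
n=6: reaches L-position 5 → W
n=7: reaches L-position 1 → W
n=8: reaches L-position 1 → W
n=9: reaches L-position 3 → W
n=10: reaches L-position 3 → W
n=11: reaches L-position 5 → W
n=12: reaches L-position 5 → W
n=13: only reaches 12(W), 7(W), 6(W), all W → L
n=14: reaches L-position 13 → W
n=15: only reaches 14(W), 9(W), 8(W), all W → L
The losing starting values of n are exactly the entries labelled L in this table (5 of them).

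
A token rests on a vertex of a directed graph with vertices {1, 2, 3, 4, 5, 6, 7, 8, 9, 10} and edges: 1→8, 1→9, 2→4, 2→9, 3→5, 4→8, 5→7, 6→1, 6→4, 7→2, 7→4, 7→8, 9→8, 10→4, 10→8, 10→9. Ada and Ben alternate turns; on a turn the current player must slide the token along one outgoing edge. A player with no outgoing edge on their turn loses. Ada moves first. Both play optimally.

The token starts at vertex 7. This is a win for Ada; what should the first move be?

Move to 2.

Label each position W (a win for the player to move) or L (a loss). A position with no legal move is L; any other position is W exactly when some move reaches an L, and L when every move reaches a W.
Every edge goes from a vertex to one that appears earlier in the order 8, 4, 9, 10, 2, 7, 1, 6, 5, 3, so processing vertices in that order labels each vertex after all of its successors.
8: no outgoing edge → L
4: W (go to 8, an L position)
9: W (go to 8, an L position)
10: W (go to 8, an L position)
2: L (options 9(W), 4(W) are all W)
7: W (go to 2, an L position)
1: W (go to 8, an L position)
6: L (options 1(W), 4(W) are all W)
5: L (sole option 7(W) is W)
3: W (go to 5, an L position)
From 7, the L positions reachable in one move are: 2, 8. Any move reaching one of these is winning.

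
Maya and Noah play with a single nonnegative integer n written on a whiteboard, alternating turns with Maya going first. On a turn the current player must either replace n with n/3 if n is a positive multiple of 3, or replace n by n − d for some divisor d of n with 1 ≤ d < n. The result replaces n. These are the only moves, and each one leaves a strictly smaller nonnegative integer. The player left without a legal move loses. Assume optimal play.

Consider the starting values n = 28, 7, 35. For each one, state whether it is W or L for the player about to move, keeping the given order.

28: L, 7: L, 35: W

Build the W/L table. Terminal = L. A non-terminal position is W if it has a move to some L; otherwise it is L.
n=0: no move → L
n=1: no move → L
n=2: reaches L-position 1 → W
n=3: reaches L-position 1 → W
n=4: only reaches 2(W), 3(W), all W → L
n=5: reaches L-position 4 → W
n=6: reaches L-position 4 → W
n=7: only reaches 6(W), which is W → L
n=8: reaches L-position 4 → W
n=9: only reaches 3(W), 6(W), 8(W), all W → L
n=10: reaches L-position 9 → W
n=11: only reaches 10(W), which is W → L
n=12: reaches L-position 4 → W
n=13: only reaches 12(W), which is W → L
n=14: reaches L-position 7 → W
n=15: only reaches 5(W), 10(W), 12(W), 14(W), all W → L
n=16: reaches L-position 15 → W
n=17: only reaches 16(W), which is W → L
n=18: reaches L-position 9 → W
n=19: only reaches 18(W), which is W → L
n=20: reaches L-position 15 → W
n=21: reaches L-position 7 → W
n=22: reaches L-position 11 → W
n=23: only reaches 22(W), which is W → L
n=24: reaches L-position 23 → W
n=25: only reaches 20(W), 24(W), all W → L
n=26: reaches L-position 13 → W
n=27: reaches L-position 9 → W
n=28: only reaches 14(W), 21(W), 24(W), 26(W), 27(W), all W → L
n=29: reaches L-position 28 → W
n=30: reaches L-position 15 → W
n=31: only reaches 30(W), which is W → L
n=32: reaches L-position 28 → W
n=33: reaches L-position 11 → W
n=34: reaches L-position 17 → W
n=35: reaches L-position 28 → W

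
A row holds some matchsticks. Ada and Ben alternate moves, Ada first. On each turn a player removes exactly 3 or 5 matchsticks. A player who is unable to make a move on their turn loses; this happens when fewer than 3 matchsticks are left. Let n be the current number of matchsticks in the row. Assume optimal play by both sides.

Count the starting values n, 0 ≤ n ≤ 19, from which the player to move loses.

9

Use the standard recursion: the mover loses at a terminal position; elsewhere, the mover wins exactly when some move hands the opponent an L position.
n=0: no move → L
n=1: no move → L
n=2: no move → L
n=3: reaches L-position 0 → W
n=4: reaches L-position 1 → W
n=5: reaches L-position 2 → W
n=6: reaches L-position 1 → W
n=7: reaches L-position 2 → W
n=8: only reaches 5(W), 3(W), all W → L
n=9: only reaches 6(W), 4(W), all W → L
n=10: only reaches 7(W), 5(W), all W → L
n=11: reaches L-position 8 → W
n=12: reaches L-position 9 → W
n=13: reaches L-position 10 → W
n=14: reaches L-position 9 → W
n=15: reaches L-position 10 → W
n=16: only reaches 13(W), 11(W), all W → L
n=17: only reaches 14(W), 12(W), all W → L
n=18: only reaches 15(W), 13(W), all W → L
n=19: reaches L-position 16 → W
L entries with 0 ≤ n ≤ 19: n = 0, 1, 2, 8, 9, 10, 16, 17, 18; that makes 9.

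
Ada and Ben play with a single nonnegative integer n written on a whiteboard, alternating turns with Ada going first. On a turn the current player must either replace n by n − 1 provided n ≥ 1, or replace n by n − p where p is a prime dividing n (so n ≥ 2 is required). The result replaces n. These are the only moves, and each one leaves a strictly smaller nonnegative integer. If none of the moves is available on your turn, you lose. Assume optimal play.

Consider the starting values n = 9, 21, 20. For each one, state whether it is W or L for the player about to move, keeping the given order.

9: W, 21: W, 20: L

Classify positions by backward induction: terminal positions (no move available) are L. From any other position, the mover wins iff some move reaches an L.
n=0: no move → L
n=1: can move to 0, which is L ⇒ W
n=2: can move to 0, which is L ⇒ W
n=3: can move to 0, which is L ⇒ W
n=4: moves to 2(W), 3(W); every one is W ⇒ L
n=5: can move to 0, which is L ⇒ W
n=6: can move to 4, which is L ⇒ W
n=7: can move to 0, which is L ⇒ W
n=8: moves to 6(W), 7(W); every one is W ⇒ L
n=9: can move to 8, which is L ⇒ W
n=10: can move to 8, which is L ⇒ W
n=11: can move to 0, which is L ⇒ W
n=12: moves to 9(W), 10(W), 11(W); every one is W ⇒ L
n=13: can move to 0, which is L ⇒ W
n=14: can move to 12, which is L ⇒ W
n=15: can move to 12, which is L ⇒ W
n=16: moves to 14(W), 15(W); every one is W ⇒ L
n=17: can move to 0, which is L ⇒ W
n=18: can move to 16, which is L ⇒ W
n=19: can move to 0, which is L ⇒ W
n=20: moves to 15(W), 18(W), 19(W); every one is W ⇒ L
n=21: can move to 20, which is L ⇒ W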